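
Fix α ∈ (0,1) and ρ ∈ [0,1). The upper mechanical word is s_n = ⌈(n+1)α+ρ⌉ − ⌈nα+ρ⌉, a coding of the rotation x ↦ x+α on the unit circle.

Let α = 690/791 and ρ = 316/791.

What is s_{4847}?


(n+1)α + ρ = (4848·690 + 316) / 791 = 3345436/791
nα + ρ     = (4847·690 + 316) / 791 = 3344746/791
⌈3345436/791⌉ = 4230,  ⌈3344746/791⌉ = 4229
s_{4847} = 4230 − 4229 = 1

1


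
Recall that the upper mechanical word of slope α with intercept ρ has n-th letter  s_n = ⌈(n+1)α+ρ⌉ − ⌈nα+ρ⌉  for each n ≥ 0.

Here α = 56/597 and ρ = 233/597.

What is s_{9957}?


(n+1)α + ρ = (9958·56 + 233) / 597 = 557881/597
nα + ρ     = (9957·56 + 233) / 597 = 557825/597
⌈557881/597⌉ = 935,  ⌈557825/597⌉ = 935
s_{9957} = 935 − 935 = 0

0


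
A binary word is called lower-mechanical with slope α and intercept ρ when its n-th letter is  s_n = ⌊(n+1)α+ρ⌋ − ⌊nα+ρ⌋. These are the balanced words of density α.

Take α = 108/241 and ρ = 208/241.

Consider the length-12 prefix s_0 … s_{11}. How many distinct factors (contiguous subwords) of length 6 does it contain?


6

t_n = ⌊(n·108+208)/241⌋ for n = 0 … 12:
  n=0…9: ⌊208/241⌋=0 ⌊316/241⌋=1 ⌊424/241⌋=1 ⌊532/241⌋=2 ⌊640/241⌋=2 ⌊748/241⌋=3 ⌊856/241⌋=3 ⌊964/241⌋=4 ⌊1072/241⌋=4 ⌊1180/241⌋=4
  n=10…12: ⌊1288/241⌋=5 ⌊1396/241⌋=5 ⌊1504/241⌋=6
s_n = t_(n+1) − t_n for n = 0 … 11 gives
prefix = 101010100101
slide a length-6 window over [0..5] … [6..11] (7 windows); first occurrence of each distinct factor:
  [  0..  5] 101010
  [  1..  6] 010101
  [  3..  8] 010100
  [  4..  9] 101001
  [  5.. 10] 010010
  [  6.. 11] 100101
  (the other 1 window repeats one of these)
distinct factors: {010010, 010100, 010101, 100101, 101001, 101010}
count = 6  (Sturmian bound for length 6 is 7)


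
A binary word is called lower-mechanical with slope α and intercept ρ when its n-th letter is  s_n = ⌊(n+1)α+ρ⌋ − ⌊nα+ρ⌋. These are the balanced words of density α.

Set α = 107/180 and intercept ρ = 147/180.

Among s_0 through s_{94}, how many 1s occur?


#1s = Σ_{n=0}^{94} s_n = Σ_{n=0}^{94} (⌊(n+1)α+ρ⌋ − ⌊nα+ρ⌋)
the sum telescopes: every ⌊nα+ρ⌋ with 0 < n < 95 appears once with + and once with −, leaving ⌊95α+ρ⌋ − ⌊0·α+ρ⌋
95α + ρ = (95·107 + 147) / 180 = 10312/180
ρ = 147/180
⌊10312/180⌋ = 57,  ⌊147/180⌋ = 0
#1s = 57 − 0 = 57

57


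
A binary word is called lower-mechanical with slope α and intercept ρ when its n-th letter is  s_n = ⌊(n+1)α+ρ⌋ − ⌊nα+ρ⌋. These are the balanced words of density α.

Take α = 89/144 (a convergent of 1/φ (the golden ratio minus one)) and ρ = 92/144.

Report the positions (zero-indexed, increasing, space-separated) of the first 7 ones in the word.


0 2 3 5 7 8 10

n=0: ⌊181/144⌋−⌊92/144⌋ = 1−0 = 1  ← one
n=1: ⌊270/144⌋−⌊181/144⌋ = 1−1 = 0
n=2: ⌊359/144⌋−⌊270/144⌋ = 2−1 = 1  ← one
n=3: ⌊448/144⌋−⌊359/144⌋ = 3−2 = 1  ← one
n=4: ⌊537/144⌋−⌊448/144⌋ = 3−3 = 0
n=5: ⌊626/144⌋−⌊537/144⌋ = 4−3 = 1  ← one
n=6: ⌊715/144⌋−⌊626/144⌋ = 4−4 = 0
n=7: ⌊804/144⌋−⌊715/144⌋ = 5−4 = 1  ← one
n=8: ⌊893/144⌋−⌊804/144⌋ = 6−5 = 1  ← one
n=9: ⌊982/144⌋−⌊893/144⌋ = 6−6 = 0
n=10: ⌊1071/144⌋−⌊982/144⌋ = 7−6 = 1  ← one
positions of the first 7 ones: 0 2 3 5 7 8 10


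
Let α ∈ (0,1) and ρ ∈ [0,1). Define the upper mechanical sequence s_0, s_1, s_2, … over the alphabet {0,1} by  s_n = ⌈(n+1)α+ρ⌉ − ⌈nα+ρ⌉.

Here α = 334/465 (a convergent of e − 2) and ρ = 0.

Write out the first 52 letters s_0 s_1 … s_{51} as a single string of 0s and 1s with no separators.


n=0: ⌈(1·334)/465⌉ − ⌈(0·334)/465⌉ = ⌈334/465⌉ − ⌈0/465⌉ = 1 − 0 = 1
n=1: ⌈(2·334)/465⌉ − ⌈(1·334)/465⌉ = ⌈668/465⌉ − ⌈334/465⌉ = 2 − 1 = 1
n=2: ⌈(3·334)/465⌉ − ⌈(2·334)/465⌉ = ⌈1002/465⌉ − ⌈668/465⌉ = 3 − 2 = 1
n=3: ⌈(4·334)/465⌉ − ⌈(3·334)/465⌉ = ⌈1336/465⌉ − ⌈1002/465⌉ = 3 − 3 = 0
n=4: ⌈(5·334)/465⌉ − ⌈(4·334)/465⌉ = ⌈1670/465⌉ − ⌈1336/465⌉ = 4 − 3 = 1
n=5: ⌈(6·334)/465⌉ − ⌈(5·334)/465⌉ = ⌈2004/465⌉ − ⌈1670/465⌉ = 5 − 4 = 1
n=6: ⌈(7·334)/465⌉ − ⌈(6·334)/465⌉ = ⌈2338/465⌉ − ⌈2004/465⌉ = 6 − 5 = 1
n=7: ⌈(8·334)/465⌉ − ⌈(7·334)/465⌉ = ⌈2672/465⌉ − ⌈2338/465⌉ = 6 − 6 = 0
n=8: ⌈(9·334)/465⌉ − ⌈(8·334)/465⌉ = ⌈3006/465⌉ − ⌈2672/465⌉ = 7 − 6 = 1
n=9: ⌈(10·334)/465⌉ − ⌈(9·334)/465⌉ = ⌈3340/465⌉ − ⌈3006/465⌉ = 8 − 7 = 1
n=10: ⌈(11·334)/465⌉ − ⌈(10·334)/465⌉ = ⌈3674/465⌉ − ⌈3340/465⌉ = 8 − 8 = 0
n=11: ⌈(12·334)/465⌉ − ⌈(11·334)/465⌉ = ⌈4008/465⌉ − ⌈3674/465⌉ = 9 − 8 = 1
n=12: ⌈(13·334)/465⌉ − ⌈(12·334)/465⌉ = ⌈4342/465⌉ − ⌈4008/465⌉ = 10 − 9 = 1
n=13: ⌈(14·334)/465⌉ − ⌈(13·334)/465⌉ = ⌈4676/465⌉ − ⌈4342/465⌉ = 11 − 10 = 1
n=14: ⌈(15·334)/465⌉ − ⌈(14·334)/465⌉ = ⌈5010/465⌉ − ⌈4676/465⌉ = 11 − 11 = 0
n=15: ⌈(16·334)/465⌉ − ⌈(15·334)/465⌉ = ⌈5344/465⌉ − ⌈5010/465⌉ = 12 − 11 = 1
n=16: ⌈(17·334)/465⌉ − ⌈(16·334)/465⌉ = ⌈5678/465⌉ − ⌈5344/465⌉ = 13 − 12 = 1
n=17: ⌈(18·334)/465⌉ − ⌈(17·334)/465⌉ = ⌈6012/465⌉ − ⌈5678/465⌉ = 13 − 13 = 0
n=18: ⌈(19·334)/465⌉ − ⌈(18·334)/465⌉ = ⌈6346/465⌉ − ⌈6012/465⌉ = 14 − 13 = 1
n=19: ⌈(20·334)/465⌉ − ⌈(19·334)/465⌉ = ⌈6680/465⌉ − ⌈6346/465⌉ = 15 − 14 = 1
n=20: ⌈(21·334)/465⌉ − ⌈(20·334)/465⌉ = ⌈7014/465⌉ − ⌈6680/465⌉ = 16 − 15 = 1
n=21: ⌈(22·334)/465⌉ − ⌈(21·334)/465⌉ = ⌈7348/465⌉ − ⌈7014/465⌉ = 16 − 16 = 0
n=22: ⌈(23·334)/465⌉ − ⌈(22·334)/465⌉ = ⌈7682/465⌉ − ⌈7348/465⌉ = 17 − 16 = 1
n=23: ⌈(24·334)/465⌉ − ⌈(23·334)/465⌉ = ⌈8016/465⌉ − ⌈7682/465⌉ = 18 − 17 = 1
n=24: ⌈(25·334)/465⌉ − ⌈(24·334)/465⌉ = ⌈8350/465⌉ − ⌈8016/465⌉ = 18 − 18 = 0
n=25: ⌈(26·334)/465⌉ − ⌈(25·334)/465⌉ = ⌈8684/465⌉ − ⌈8350/465⌉ = 19 − 18 = 1
n=26: ⌈(27·334)/465⌉ − ⌈(26·334)/465⌉ = ⌈9018/465⌉ − ⌈8684/465⌉ = 20 − 19 = 1
n=27: ⌈(28·334)/465⌉ − ⌈(27·334)/465⌉ = ⌈9352/465⌉ − ⌈9018/465⌉ = 21 − 20 = 1
n=28: ⌈(29·334)/465⌉ − ⌈(28·334)/465⌉ = ⌈9686/465⌉ − ⌈9352/465⌉ = 21 − 21 = 0
n=29: ⌈(30·334)/465⌉ − ⌈(29·334)/465⌉ = ⌈10020/465⌉ − ⌈9686/465⌉ = 22 − 21 = 1
n=30: ⌈(31·334)/465⌉ − ⌈(30·334)/465⌉ = ⌈10354/465⌉ − ⌈10020/465⌉ = 23 − 22 = 1
n=31: ⌈(32·334)/465⌉ − ⌈(31·334)/465⌉ = ⌈10688/465⌉ − ⌈10354/465⌉ = 23 − 23 = 0
n=32: ⌈(33·334)/465⌉ − ⌈(32·334)/465⌉ = ⌈11022/465⌉ − ⌈10688/465⌉ = 24 − 23 = 1
n=33: ⌈(34·334)/465⌉ − ⌈(33·334)/465⌉ = ⌈11356/465⌉ − ⌈11022/465⌉ = 25 − 24 = 1
n=34: ⌈(35·334)/465⌉ − ⌈(34·334)/465⌉ = ⌈11690/465⌉ − ⌈11356/465⌉ = 26 − 25 = 1
n=35: ⌈(36·334)/465⌉ − ⌈(35·334)/465⌉ = ⌈12024/465⌉ − ⌈11690/465⌉ = 26 − 26 = 0
n=36: ⌈(37·334)/465⌉ − ⌈(36·334)/465⌉ = ⌈12358/465⌉ − ⌈12024/465⌉ = 27 − 26 = 1
n=37: ⌈(38·334)/465⌉ − ⌈(37·334)/465⌉ = ⌈12692/465⌉ − ⌈12358/465⌉ = 28 − 27 = 1
n=38: ⌈(39·334)/465⌉ − ⌈(38·334)/465⌉ = ⌈13026/465⌉ − ⌈12692/465⌉ = 29 − 28 = 1
n=39: ⌈(40·334)/465⌉ − ⌈(39·334)/465⌉ = ⌈13360/465⌉ − ⌈13026/465⌉ = 29 − 29 = 0
n=40: ⌈(41·334)/465⌉ − ⌈(40·334)/465⌉ = ⌈13694/465⌉ − ⌈13360/465⌉ = 30 − 29 = 1
n=41: ⌈(42·334)/465⌉ − ⌈(41·334)/465⌉ = ⌈14028/465⌉ − ⌈13694/465⌉ = 31 − 30 = 1
n=42: ⌈(43·334)/465⌉ − ⌈(42·334)/465⌉ = ⌈14362/465⌉ − ⌈14028/465⌉ = 31 − 31 = 0
n=43: ⌈(44·334)/465⌉ − ⌈(43·334)/465⌉ = ⌈14696/465⌉ − ⌈14362/465⌉ = 32 − 31 = 1
n=44: ⌈(45·334)/465⌉ − ⌈(44·334)/465⌉ = ⌈15030/465⌉ − ⌈14696/465⌉ = 33 − 32 = 1
n=45: ⌈(46·334)/465⌉ − ⌈(45·334)/465⌉ = ⌈15364/465⌉ − ⌈15030/465⌉ = 34 − 33 = 1
n=46: ⌈(47·334)/465⌉ − ⌈(46·334)/465⌉ = ⌈15698/465⌉ − ⌈15364/465⌉ = 34 − 34 = 0
n=47: ⌈(48·334)/465⌉ − ⌈(47·334)/465⌉ = ⌈16032/465⌉ − ⌈15698/465⌉ = 35 − 34 = 1
n=48: ⌈(49·334)/465⌉ − ⌈(48·334)/465⌉ = ⌈16366/465⌉ − ⌈16032/465⌉ = 36 − 35 = 1
n=49: ⌈(50·334)/465⌉ − ⌈(49·334)/465⌉ = ⌈16700/465⌉ − ⌈16366/465⌉ = 36 − 36 = 0
n=50: ⌈(51·334)/465⌉ − ⌈(50·334)/465⌉ = ⌈17034/465⌉ − ⌈16700/465⌉ = 37 − 36 = 1
n=51: ⌈(52·334)/465⌉ − ⌈(51·334)/465⌉ = ⌈17368/465⌉ − ⌈17034/465⌉ = 38 − 37 = 1

1110111011011101101110110111011011101110110111011011


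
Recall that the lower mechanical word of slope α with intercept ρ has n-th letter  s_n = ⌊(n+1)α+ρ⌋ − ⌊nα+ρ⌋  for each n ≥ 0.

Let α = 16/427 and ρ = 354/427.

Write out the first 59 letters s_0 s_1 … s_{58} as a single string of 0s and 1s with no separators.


00001000000000000000000000000001000000000000000000000000010

n=0: ⌊(1·16+354)/427⌋ − ⌊(0·16+354)/427⌋ = ⌊370/427⌋ − ⌊354/427⌋ = 0 − 0 = 0
n=1: ⌊(2·16+354)/427⌋ − ⌊(1·16+354)/427⌋ = ⌊386/427⌋ − ⌊370/427⌋ = 0 − 0 = 0
n=2: ⌊(3·16+354)/427⌋ − ⌊(2·16+354)/427⌋ = ⌊402/427⌋ − ⌊386/427⌋ = 0 − 0 = 0
n=3: ⌊(4·16+354)/427⌋ − ⌊(3·16+354)/427⌋ = ⌊418/427⌋ − ⌊402/427⌋ = 0 − 0 = 0
n=4: ⌊(5·16+354)/427⌋ − ⌊(4·16+354)/427⌋ = ⌊434/427⌋ − ⌊418/427⌋ = 1 − 0 = 1
n=5: ⌊(6·16+354)/427⌋ − ⌊(5·16+354)/427⌋ = ⌊450/427⌋ − ⌊434/427⌋ = 1 − 1 = 0
n=6: ⌊(7·16+354)/427⌋ − ⌊(6·16+354)/427⌋ = ⌊466/427⌋ − ⌊450/427⌋ = 1 − 1 = 0
n=7: ⌊(8·16+354)/427⌋ − ⌊(7·16+354)/427⌋ = ⌊482/427⌋ − ⌊466/427⌋ = 1 − 1 = 0
n=8: ⌊(9·16+354)/427⌋ − ⌊(8·16+354)/427⌋ = ⌊498/427⌋ − ⌊482/427⌋ = 1 − 1 = 0
n=9: ⌊(10·16+354)/427⌋ − ⌊(9·16+354)/427⌋ = ⌊514/427⌋ − ⌊498/427⌋ = 1 − 1 = 0
n=10: ⌊(11·16+354)/427⌋ − ⌊(10·16+354)/427⌋ = ⌊530/427⌋ − ⌊514/427⌋ = 1 − 1 = 0
n=11: ⌊(12·16+354)/427⌋ − ⌊(11·16+354)/427⌋ = ⌊546/427⌋ − ⌊530/427⌋ = 1 − 1 = 0
n=12: ⌊(13·16+354)/427⌋ − ⌊(12·16+354)/427⌋ = ⌊562/427⌋ − ⌊546/427⌋ = 1 − 1 = 0
n=13: ⌊(14·16+354)/427⌋ − ⌊(13·16+354)/427⌋ = ⌊578/427⌋ − ⌊562/427⌋ = 1 − 1 = 0
n=14: ⌊(15·16+354)/427⌋ − ⌊(14·16+354)/427⌋ = ⌊594/427⌋ − ⌊578/427⌋ = 1 − 1 = 0
n=15: ⌊(16·16+354)/427⌋ − ⌊(15·16+354)/427⌋ = ⌊610/427⌋ − ⌊594/427⌋ = 1 − 1 = 0
n=16: ⌊(17·16+354)/427⌋ − ⌊(16·16+354)/427⌋ = ⌊626/427⌋ − ⌊610/427⌋ = 1 − 1 = 0
n=17: ⌊(18·16+354)/427⌋ − ⌊(17·16+354)/427⌋ = ⌊642/427⌋ − ⌊626/427⌋ = 1 − 1 = 0
n=18: ⌊(19·16+354)/427⌋ − ⌊(18·16+354)/427⌋ = ⌊658/427⌋ − ⌊642/427⌋ = 1 − 1 = 0
n=19: ⌊(20·16+354)/427⌋ − ⌊(19·16+354)/427⌋ = ⌊674/427⌋ − ⌊658/427⌋ = 1 − 1 = 0
n=20: ⌊(21·16+354)/427⌋ − ⌊(20·16+354)/427⌋ = ⌊690/427⌋ − ⌊674/427⌋ = 1 − 1 = 0
n=21: ⌊(22·16+354)/427⌋ − ⌊(21·16+354)/427⌋ = ⌊706/427⌋ − ⌊690/427⌋ = 1 − 1 = 0
n=22: ⌊(23·16+354)/427⌋ − ⌊(22·16+354)/427⌋ = ⌊722/427⌋ − ⌊706/427⌋ = 1 − 1 = 0
n=23: ⌊(24·16+354)/427⌋ − ⌊(23·16+354)/427⌋ = ⌊738/427⌋ − ⌊722/427⌋ = 1 − 1 = 0
n=24: ⌊(25·16+354)/427⌋ − ⌊(24·16+354)/427⌋ = ⌊754/427⌋ − ⌊738/427⌋ = 1 − 1 = 0
n=25: ⌊(26·16+354)/427⌋ − ⌊(25·16+354)/427⌋ = ⌊770/427⌋ − ⌊754/427⌋ = 1 − 1 = 0
n=26: ⌊(27·16+354)/427⌋ − ⌊(26·16+354)/427⌋ = ⌊786/427⌋ − ⌊770/427⌋ = 1 − 1 = 0
n=27: ⌊(28·16+354)/427⌋ − ⌊(27·16+354)/427⌋ = ⌊802/427⌋ − ⌊786/427⌋ = 1 − 1 = 0
n=28: ⌊(29·16+354)/427⌋ − ⌊(28·16+354)/427⌋ = ⌊818/427⌋ − ⌊802/427⌋ = 1 − 1 = 0
n=29: ⌊(30·16+354)/427⌋ − ⌊(29·16+354)/427⌋ = ⌊834/427⌋ − ⌊818/427⌋ = 1 − 1 = 0
n=30: ⌊(31·16+354)/427⌋ − ⌊(30·16+354)/427⌋ = ⌊850/427⌋ − ⌊834/427⌋ = 1 − 1 = 0
n=31: ⌊(32·16+354)/427⌋ − ⌊(31·16+354)/427⌋ = ⌊866/427⌋ − ⌊850/427⌋ = 2 − 1 = 1
n=32: ⌊(33·16+354)/427⌋ − ⌊(32·16+354)/427⌋ = ⌊882/427⌋ − ⌊866/427⌋ = 2 − 2 = 0
n=33: ⌊(34·16+354)/427⌋ − ⌊(33·16+354)/427⌋ = ⌊898/427⌋ − ⌊882/427⌋ = 2 − 2 = 0
n=34: ⌊(35·16+354)/427⌋ − ⌊(34·16+354)/427⌋ = ⌊914/427⌋ − ⌊898/427⌋ = 2 − 2 = 0
n=35: ⌊(36·16+354)/427⌋ − ⌊(35·16+354)/427⌋ = ⌊930/427⌋ − ⌊914/427⌋ = 2 − 2 = 0
n=36: ⌊(37·16+354)/427⌋ − ⌊(36·16+354)/427⌋ = ⌊946/427⌋ − ⌊930/427⌋ = 2 − 2 = 0
n=37: ⌊(38·16+354)/427⌋ − ⌊(37·16+354)/427⌋ = ⌊962/427⌋ − ⌊946/427⌋ = 2 − 2 = 0
n=38: ⌊(39·16+354)/427⌋ − ⌊(38·16+354)/427⌋ = ⌊978/427⌋ − ⌊962/427⌋ = 2 − 2 = 0
n=39: ⌊(40·16+354)/427⌋ − ⌊(39·16+354)/427⌋ = ⌊994/427⌋ − ⌊978/427⌋ = 2 − 2 = 0
n=40: ⌊(41·16+354)/427⌋ − ⌊(40·16+354)/427⌋ = ⌊1010/427⌋ − ⌊994/427⌋ = 2 − 2 = 0
n=41: ⌊(42·16+354)/427⌋ − ⌊(41·16+354)/427⌋ = ⌊1026/427⌋ − ⌊1010/427⌋ = 2 − 2 = 0
n=42: ⌊(43·16+354)/427⌋ − ⌊(42·16+354)/427⌋ = ⌊1042/427⌋ − ⌊1026/427⌋ = 2 − 2 = 0
n=43: ⌊(44·16+354)/427⌋ − ⌊(43·16+354)/427⌋ = ⌊1058/427⌋ − ⌊1042/427⌋ = 2 − 2 = 0
n=44: ⌊(45·16+354)/427⌋ − ⌊(44·16+354)/427⌋ = ⌊1074/427⌋ − ⌊1058/427⌋ = 2 − 2 = 0
n=45: ⌊(46·16+354)/427⌋ − ⌊(45·16+354)/427⌋ = ⌊1090/427⌋ − ⌊1074/427⌋ = 2 − 2 = 0
n=46: ⌊(47·16+354)/427⌋ − ⌊(46·16+354)/427⌋ = ⌊1106/427⌋ − ⌊1090/427⌋ = 2 − 2 = 0
n=47: ⌊(48·16+354)/427⌋ − ⌊(47·16+354)/427⌋ = ⌊1122/427⌋ − ⌊1106/427⌋ = 2 − 2 = 0
n=48: ⌊(49·16+354)/427⌋ − ⌊(48·16+354)/427⌋ = ⌊1138/427⌋ − ⌊1122/427⌋ = 2 − 2 = 0
n=49: ⌊(50·16+354)/427⌋ − ⌊(49·16+354)/427⌋ = ⌊1154/427⌋ − ⌊1138/427⌋ = 2 − 2 = 0
n=50: ⌊(51·16+354)/427⌋ − ⌊(50·16+354)/427⌋ = ⌊1170/427⌋ − ⌊1154/427⌋ = 2 − 2 = 0
n=51: ⌊(52·16+354)/427⌋ − ⌊(51·16+354)/427⌋ = ⌊1186/427⌋ − ⌊1170/427⌋ = 2 − 2 = 0
n=52: ⌊(53·16+354)/427⌋ − ⌊(52·16+354)/427⌋ = ⌊1202/427⌋ − ⌊1186/427⌋ = 2 − 2 = 0
n=53: ⌊(54·16+354)/427⌋ − ⌊(53·16+354)/427⌋ = ⌊1218/427⌋ − ⌊1202/427⌋ = 2 − 2 = 0
n=54: ⌊(55·16+354)/427⌋ − ⌊(54·16+354)/427⌋ = ⌊1234/427⌋ − ⌊1218/427⌋ = 2 − 2 = 0
n=55: ⌊(56·16+354)/427⌋ − ⌊(55·16+354)/427⌋ = ⌊1250/427⌋ − ⌊1234/427⌋ = 2 − 2 = 0
n=56: ⌊(57·16+354)/427⌋ − ⌊(56·16+354)/427⌋ = ⌊1266/427⌋ − ⌊1250/427⌋ = 2 − 2 = 0
n=57: ⌊(58·16+354)/427⌋ − ⌊(57·16+354)/427⌋ = ⌊1282/427⌋ − ⌊1266/427⌋ = 3 − 2 = 1
n=58: ⌊(59·16+354)/427⌋ − ⌊(58·16+354)/427⌋ = ⌊1298/427⌋ − ⌊1282/427⌋ = 3 − 3 = 0


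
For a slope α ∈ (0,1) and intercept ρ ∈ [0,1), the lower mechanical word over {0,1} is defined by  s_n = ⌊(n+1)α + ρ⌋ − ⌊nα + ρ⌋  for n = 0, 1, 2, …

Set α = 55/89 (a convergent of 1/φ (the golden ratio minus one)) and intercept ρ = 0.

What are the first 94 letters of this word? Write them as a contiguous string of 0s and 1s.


n=0: ⌊(1·55)/89⌋ − ⌊(0·55)/89⌋ = ⌊55/89⌋ − ⌊0/89⌋ = 0 − 0 = 0
n=1: ⌊(2·55)/89⌋ − ⌊(1·55)/89⌋ = ⌊110/89⌋ − ⌊55/89⌋ = 1 − 0 = 1
n=2: ⌊(3·55)/89⌋ − ⌊(2·55)/89⌋ = ⌊165/89⌋ − ⌊110/89⌋ = 1 − 1 = 0
n=3: ⌊(4·55)/89⌋ − ⌊(3·55)/89⌋ = ⌊220/89⌋ − ⌊165/89⌋ = 2 − 1 = 1
n=4: ⌊(5·55)/89⌋ − ⌊(4·55)/89⌋ = ⌊275/89⌋ − ⌊220/89⌋ = 3 − 2 = 1
n=5: ⌊(6·55)/89⌋ − ⌊(5·55)/89⌋ = ⌊330/89⌋ − ⌊275/89⌋ = 3 − 3 = 0
n=6: ⌊(7·55)/89⌋ − ⌊(6·55)/89⌋ = ⌊385/89⌋ − ⌊330/89⌋ = 4 − 3 = 1
n=7: ⌊(8·55)/89⌋ − ⌊(7·55)/89⌋ = ⌊440/89⌋ − ⌊385/89⌋ = 4 − 4 = 0
n=8: ⌊(9·55)/89⌋ − ⌊(8·55)/89⌋ = ⌊495/89⌋ − ⌊440/89⌋ = 5 − 4 = 1
n=9: ⌊(10·55)/89⌋ − ⌊(9·55)/89⌋ = ⌊550/89⌋ − ⌊495/89⌋ = 6 − 5 = 1
n=10: ⌊(11·55)/89⌋ − ⌊(10·55)/89⌋ = ⌊605/89⌋ − ⌊550/89⌋ = 6 − 6 = 0
n=11: ⌊(12·55)/89⌋ − ⌊(11·55)/89⌋ = ⌊660/89⌋ − ⌊605/89⌋ = 7 − 6 = 1
n=12: ⌊(13·55)/89⌋ − ⌊(12·55)/89⌋ = ⌊715/89⌋ − ⌊660/89⌋ = 8 − 7 = 1
n=13: ⌊(14·55)/89⌋ − ⌊(13·55)/89⌋ = ⌊770/89⌋ − ⌊715/89⌋ = 8 − 8 = 0
n=14: ⌊(15·55)/89⌋ − ⌊(14·55)/89⌋ = ⌊825/89⌋ − ⌊770/89⌋ = 9 − 8 = 1
n=15: ⌊(16·55)/89⌋ − ⌊(15·55)/89⌋ = ⌊880/89⌋ − ⌊825/89⌋ = 9 − 9 = 0
n=16: ⌊(17·55)/89⌋ − ⌊(16·55)/89⌋ = ⌊935/89⌋ − ⌊880/89⌋ = 10 − 9 = 1
n=17: ⌊(18·55)/89⌋ − ⌊(17·55)/89⌋ = ⌊990/89⌋ − ⌊935/89⌋ = 11 − 10 = 1
n=18: ⌊(19·55)/89⌋ − ⌊(18·55)/89⌋ = ⌊1045/89⌋ − ⌊990/89⌋ = 11 − 11 = 0
n=19: ⌊(20·55)/89⌋ − ⌊(19·55)/89⌋ = ⌊1100/89⌋ − ⌊1045/89⌋ = 12 − 11 = 1
n=20: ⌊(21·55)/89⌋ − ⌊(20·55)/89⌋ = ⌊1155/89⌋ − ⌊1100/89⌋ = 12 − 12 = 0
n=21: ⌊(22·55)/89⌋ − ⌊(21·55)/89⌋ = ⌊1210/89⌋ − ⌊1155/89⌋ = 13 − 12 = 1
n=22: ⌊(23·55)/89⌋ − ⌊(22·55)/89⌋ = ⌊1265/89⌋ − ⌊1210/89⌋ = 14 − 13 = 1
n=23: ⌊(24·55)/89⌋ − ⌊(23·55)/89⌋ = ⌊1320/89⌋ − ⌊1265/89⌋ = 14 − 14 = 0
n=24: ⌊(25·55)/89⌋ − ⌊(24·55)/89⌋ = ⌊1375/89⌋ − ⌊1320/89⌋ = 15 − 14 = 1
n=25: ⌊(26·55)/89⌋ − ⌊(25·55)/89⌋ = ⌊1430/89⌋ − ⌊1375/89⌋ = 16 − 15 = 1
n=26: ⌊(27·55)/89⌋ − ⌊(26·55)/89⌋ = ⌊1485/89⌋ − ⌊1430/89⌋ = 16 − 16 = 0
n=27: ⌊(28·55)/89⌋ − ⌊(27·55)/89⌋ = ⌊1540/89⌋ − ⌊1485/89⌋ = 17 − 16 = 1
n=28: ⌊(29·55)/89⌋ − ⌊(28·55)/89⌋ = ⌊1595/89⌋ − ⌊1540/89⌋ = 17 − 17 = 0
n=29: ⌊(30·55)/89⌋ − ⌊(29·55)/89⌋ = ⌊1650/89⌋ − ⌊1595/89⌋ = 18 − 17 = 1
n=30: ⌊(31·55)/89⌋ − ⌊(30·55)/89⌋ = ⌊1705/89⌋ − ⌊1650/89⌋ = 19 − 18 = 1
n=31: ⌊(32·55)/89⌋ − ⌊(31·55)/89⌋ = ⌊1760/89⌋ − ⌊1705/89⌋ = 19 − 19 = 0
n=32: ⌊(33·55)/89⌋ − ⌊(32·55)/89⌋ = ⌊1815/89⌋ − ⌊1760/89⌋ = 20 − 19 = 1
n=33: ⌊(34·55)/89⌋ − ⌊(33·55)/89⌋ = ⌊1870/89⌋ − ⌊1815/89⌋ = 21 − 20 = 1
n=34: ⌊(35·55)/89⌋ − ⌊(34·55)/89⌋ = ⌊1925/89⌋ − ⌊1870/89⌋ = 21 − 21 = 0
n=35: ⌊(36·55)/89⌋ − ⌊(35·55)/89⌋ = ⌊1980/89⌋ − ⌊1925/89⌋ = 22 − 21 = 1
n=36: ⌊(37·55)/89⌋ − ⌊(36·55)/89⌋ = ⌊2035/89⌋ − ⌊1980/89⌋ = 22 − 22 = 0
n=37: ⌊(38·55)/89⌋ − ⌊(37·55)/89⌋ = ⌊2090/89⌋ − ⌊2035/89⌋ = 23 − 22 = 1
n=38: ⌊(39·55)/89⌋ − ⌊(38·55)/89⌋ = ⌊2145/89⌋ − ⌊2090/89⌋ = 24 − 23 = 1
n=39: ⌊(40·55)/89⌋ − ⌊(39·55)/89⌋ = ⌊2200/89⌋ − ⌊2145/89⌋ = 24 − 24 = 0
n=40: ⌊(41·55)/89⌋ − ⌊(40·55)/89⌋ = ⌊2255/89⌋ − ⌊2200/89⌋ = 25 − 24 = 1
n=41: ⌊(42·55)/89⌋ − ⌊(41·55)/89⌋ = ⌊2310/89⌋ − ⌊2255/89⌋ = 25 − 25 = 0
n=42: ⌊(43·55)/89⌋ − ⌊(42·55)/89⌋ = ⌊2365/89⌋ − ⌊2310/89⌋ = 26 − 25 = 1
n=43: ⌊(44·55)/89⌋ − ⌊(43·55)/89⌋ = ⌊2420/89⌋ − ⌊2365/89⌋ = 27 − 26 = 1
n=44: ⌊(45·55)/89⌋ − ⌊(44·55)/89⌋ = ⌊2475/89⌋ − ⌊2420/89⌋ = 27 − 27 = 0
n=45: ⌊(46·55)/89⌋ − ⌊(45·55)/89⌋ = ⌊2530/89⌋ − ⌊2475/89⌋ = 28 − 27 = 1
n=46: ⌊(47·55)/89⌋ − ⌊(46·55)/89⌋ = ⌊2585/89⌋ − ⌊2530/89⌋ = 29 − 28 = 1
n=47: ⌊(48·55)/89⌋ − ⌊(47·55)/89⌋ = ⌊2640/89⌋ − ⌊2585/89⌋ = 29 − 29 = 0
n=48: ⌊(49·55)/89⌋ − ⌊(48·55)/89⌋ = ⌊2695/89⌋ − ⌊2640/89⌋ = 30 − 29 = 1
n=49: ⌊(50·55)/89⌋ − ⌊(49·55)/89⌋ = ⌊2750/89⌋ − ⌊2695/89⌋ = 30 − 30 = 0
n=50: ⌊(51·55)/89⌋ − ⌊(50·55)/89⌋ = ⌊2805/89⌋ − ⌊2750/89⌋ = 31 − 30 = 1
n=51: ⌊(52·55)/89⌋ − ⌊(51·55)/89⌋ = ⌊2860/89⌋ − ⌊2805/89⌋ = 32 − 31 = 1
n=52: ⌊(53·55)/89⌋ − ⌊(52·55)/89⌋ = ⌊2915/89⌋ − ⌊2860/89⌋ = 32 − 32 = 0
n=53: ⌊(54·55)/89⌋ − ⌊(53·55)/89⌋ = ⌊2970/89⌋ − ⌊2915/89⌋ = 33 − 32 = 1
n=54: ⌊(55·55)/89⌋ − ⌊(54·55)/89⌋ = ⌊3025/89⌋ − ⌊2970/89⌋ = 33 − 33 = 0
n=55: ⌊(56·55)/89⌋ − ⌊(55·55)/89⌋ = ⌊3080/89⌋ − ⌊3025/89⌋ = 34 − 33 = 1
n=56: ⌊(57·55)/89⌋ − ⌊(56·55)/89⌋ = ⌊3135/89⌋ − ⌊3080/89⌋ = 35 − 34 = 1
n=57: ⌊(58·55)/89⌋ − ⌊(57·55)/89⌋ = ⌊3190/89⌋ − ⌊3135/89⌋ = 35 − 35 = 0
n=58: ⌊(59·55)/89⌋ − ⌊(58·55)/89⌋ = ⌊3245/89⌋ − ⌊3190/89⌋ = 36 − 35 = 1
n=59: ⌊(60·55)/89⌋ − ⌊(59·55)/89⌋ = ⌊3300/89⌋ − ⌊3245/89⌋ = 37 − 36 = 1
n=60: ⌊(61·55)/89⌋ − ⌊(60·55)/89⌋ = ⌊3355/89⌋ − ⌊3300/89⌋ = 37 − 37 = 0
n=61: ⌊(62·55)/89⌋ − ⌊(61·55)/89⌋ = ⌊3410/89⌋ − ⌊3355/89⌋ = 38 − 37 = 1
n=62: ⌊(63·55)/89⌋ − ⌊(62·55)/89⌋ = ⌊3465/89⌋ − ⌊3410/89⌋ = 38 − 38 = 0
n=63: ⌊(64·55)/89⌋ − ⌊(63·55)/89⌋ = ⌊3520/89⌋ − ⌊3465/89⌋ = 39 − 38 = 1
n=64: ⌊(65·55)/89⌋ − ⌊(64·55)/89⌋ = ⌊3575/89⌋ − ⌊3520/89⌋ = 40 − 39 = 1
n=65: ⌊(66·55)/89⌋ − ⌊(65·55)/89⌋ = ⌊3630/89⌋ − ⌊3575/89⌋ = 40 − 40 = 0
n=66: ⌊(67·55)/89⌋ − ⌊(66·55)/89⌋ = ⌊3685/89⌋ − ⌊3630/89⌋ = 41 − 40 = 1
n=67: ⌊(68·55)/89⌋ − ⌊(67·55)/89⌋ = ⌊3740/89⌋ − ⌊3685/89⌋ = 42 − 41 = 1
n=68: ⌊(69·55)/89⌋ − ⌊(68·55)/89⌋ = ⌊3795/89⌋ − ⌊3740/89⌋ = 42 − 42 = 0
n=69: ⌊(70·55)/89⌋ − ⌊(69·55)/89⌋ = ⌊3850/89⌋ − ⌊3795/89⌋ = 43 − 42 = 1
n=70: ⌊(71·55)/89⌋ − ⌊(70·55)/89⌋ = ⌊3905/89⌋ − ⌊3850/89⌋ = 43 − 43 = 0
n=71: ⌊(72·55)/89⌋ − ⌊(71·55)/89⌋ = ⌊3960/89⌋ − ⌊3905/89⌋ = 44 − 43 = 1
n=72: ⌊(73·55)/89⌋ − ⌊(72·55)/89⌋ = ⌊4015/89⌋ − ⌊3960/89⌋ = 45 − 44 = 1
n=73: ⌊(74·55)/89⌋ − ⌊(73·55)/89⌋ = ⌊4070/89⌋ − ⌊4015/89⌋ = 45 − 45 = 0
n=74: ⌊(75·55)/89⌋ − ⌊(74·55)/89⌋ = ⌊4125/89⌋ − ⌊4070/89⌋ = 46 − 45 = 1
n=75: ⌊(76·55)/89⌋ − ⌊(75·55)/89⌋ = ⌊4180/89⌋ − ⌊4125/89⌋ = 46 − 46 = 0
n=76: ⌊(77·55)/89⌋ − ⌊(76·55)/89⌋ = ⌊4235/89⌋ − ⌊4180/89⌋ = 47 − 46 = 1
n=77: ⌊(78·55)/89⌋ − ⌊(77·55)/89⌋ = ⌊4290/89⌋ − ⌊4235/89⌋ = 48 − 47 = 1
n=78: ⌊(79·55)/89⌋ − ⌊(78·55)/89⌋ = ⌊4345/89⌋ − ⌊4290/89⌋ = 48 − 48 = 0
n=79: ⌊(80·55)/89⌋ − ⌊(79·55)/89⌋ = ⌊4400/89⌋ − ⌊4345/89⌋ = 49 − 48 = 1
n=80: ⌊(81·55)/89⌋ − ⌊(80·55)/89⌋ = ⌊4455/89⌋ − ⌊4400/89⌋ = 50 − 49 = 1
n=81: ⌊(82·55)/89⌋ − ⌊(81·55)/89⌋ = ⌊4510/89⌋ − ⌊4455/89⌋ = 50 − 50 = 0
n=82: ⌊(83·55)/89⌋ − ⌊(82·55)/89⌋ = ⌊4565/89⌋ − ⌊4510/89⌋ = 51 − 50 = 1
n=83: ⌊(84·55)/89⌋ − ⌊(83·55)/89⌋ = ⌊4620/89⌋ − ⌊4565/89⌋ = 51 − 51 = 0
n=84: ⌊(85·55)/89⌋ − ⌊(84·55)/89⌋ = ⌊4675/89⌋ − ⌊4620/89⌋ = 52 − 51 = 1
n=85: ⌊(86·55)/89⌋ − ⌊(85·55)/89⌋ = ⌊4730/89⌋ − ⌊4675/89⌋ = 53 − 52 = 1
n=86: ⌊(87·55)/89⌋ − ⌊(86·55)/89⌋ = ⌊4785/89⌋ − ⌊4730/89⌋ = 53 − 53 = 0
n=87: ⌊(88·55)/89⌋ − ⌊(87·55)/89⌋ = ⌊4840/89⌋ − ⌊4785/89⌋ = 54 − 53 = 1
n=88: ⌊(89·55)/89⌋ − ⌊(88·55)/89⌋ = ⌊4895/89⌋ − ⌊4840/89⌋ = 55 − 54 = 1
n=89: ⌊(90·55)/89⌋ − ⌊(89·55)/89⌋ = ⌊4950/89⌋ − ⌊4895/89⌋ = 55 − 55 = 0
n=90: ⌊(91·55)/89⌋ − ⌊(90·55)/89⌋ = ⌊5005/89⌋ − ⌊4950/89⌋ = 56 − 55 = 1
n=91: ⌊(92·55)/89⌋ − ⌊(91·55)/89⌋ = ⌊5060/89⌋ − ⌊5005/89⌋ = 56 − 56 = 0
n=92: ⌊(93·55)/89⌋ − ⌊(92·55)/89⌋ = ⌊5115/89⌋ − ⌊5060/89⌋ = 57 − 56 = 1
n=93: ⌊(94·55)/89⌋ − ⌊(93·55)/89⌋ = ⌊5170/89⌋ − ⌊5115/89⌋ = 58 − 57 = 1

0101101011011010110101101101011011010110101101101011010110110101101101011010110110101101101011


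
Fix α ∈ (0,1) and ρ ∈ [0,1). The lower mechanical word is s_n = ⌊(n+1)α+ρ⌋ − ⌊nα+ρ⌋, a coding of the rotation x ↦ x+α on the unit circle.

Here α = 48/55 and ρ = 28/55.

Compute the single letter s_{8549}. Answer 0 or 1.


(n+1)α + ρ = (8550·48 + 28) / 55 = 410428/55
nα + ρ     = (8549·48 + 28) / 55 = 410380/55
⌊410428/55⌋ = 7462,  ⌊410380/55⌋ = 7461
s_{8549} = 7462 − 7461 = 1

1


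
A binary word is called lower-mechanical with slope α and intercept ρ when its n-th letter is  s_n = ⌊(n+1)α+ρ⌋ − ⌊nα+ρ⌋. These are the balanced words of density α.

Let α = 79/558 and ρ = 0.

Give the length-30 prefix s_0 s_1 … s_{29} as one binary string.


n=0: ⌊(1·79)/558⌋ − ⌊(0·79)/558⌋ = ⌊79/558⌋ − ⌊0/558⌋ = 0 − 0 = 0
n=1: ⌊(2·79)/558⌋ − ⌊(1·79)/558⌋ = ⌊158/558⌋ − ⌊79/558⌋ = 0 − 0 = 0
n=2: ⌊(3·79)/558⌋ − ⌊(2·79)/558⌋ = ⌊237/558⌋ − ⌊158/558⌋ = 0 − 0 = 0
n=3: ⌊(4·79)/558⌋ − ⌊(3·79)/558⌋ = ⌊316/558⌋ − ⌊237/558⌋ = 0 − 0 = 0
n=4: ⌊(5·79)/558⌋ − ⌊(4·79)/558⌋ = ⌊395/558⌋ − ⌊316/558⌋ = 0 − 0 = 0
n=5: ⌊(6·79)/558⌋ − ⌊(5·79)/558⌋ = ⌊474/558⌋ − ⌊395/558⌋ = 0 − 0 = 0
n=6: ⌊(7·79)/558⌋ − ⌊(6·79)/558⌋ = ⌊553/558⌋ − ⌊474/558⌋ = 0 − 0 = 0
n=7: ⌊(8·79)/558⌋ − ⌊(7·79)/558⌋ = ⌊632/558⌋ − ⌊553/558⌋ = 1 − 0 = 1
n=8: ⌊(9·79)/558⌋ − ⌊(8·79)/558⌋ = ⌊711/558⌋ − ⌊632/558⌋ = 1 − 1 = 0
n=9: ⌊(10·79)/558⌋ − ⌊(9·79)/558⌋ = ⌊790/558⌋ − ⌊711/558⌋ = 1 − 1 = 0
n=10: ⌊(11·79)/558⌋ − ⌊(10·79)/558⌋ = ⌊869/558⌋ − ⌊790/558⌋ = 1 − 1 = 0
n=11: ⌊(12·79)/558⌋ − ⌊(11·79)/558⌋ = ⌊948/558⌋ − ⌊869/558⌋ = 1 − 1 = 0
n=12: ⌊(13·79)/558⌋ − ⌊(12·79)/558⌋ = ⌊1027/558⌋ − ⌊948/558⌋ = 1 − 1 = 0
n=13: ⌊(14·79)/558⌋ − ⌊(13·79)/558⌋ = ⌊1106/558⌋ − ⌊1027/558⌋ = 1 − 1 = 0
n=14: ⌊(15·79)/558⌋ − ⌊(14·79)/558⌋ = ⌊1185/558⌋ − ⌊1106/558⌋ = 2 − 1 = 1
n=15: ⌊(16·79)/558⌋ − ⌊(15·79)/558⌋ = ⌊1264/558⌋ − ⌊1185/558⌋ = 2 − 2 = 0
n=16: ⌊(17·79)/558⌋ − ⌊(16·79)/558⌋ = ⌊1343/558⌋ − ⌊1264/558⌋ = 2 − 2 = 0
n=17: ⌊(18·79)/558⌋ − ⌊(17·79)/558⌋ = ⌊1422/558⌋ − ⌊1343/558⌋ = 2 − 2 = 0
n=18: ⌊(19·79)/558⌋ − ⌊(18·79)/558⌋ = ⌊1501/558⌋ − ⌊1422/558⌋ = 2 − 2 = 0
n=19: ⌊(20·79)/558⌋ − ⌊(19·79)/558⌋ = ⌊1580/558⌋ − ⌊1501/558⌋ = 2 − 2 = 0
n=20: ⌊(21·79)/558⌋ − ⌊(20·79)/558⌋ = ⌊1659/558⌋ − ⌊1580/558⌋ = 2 − 2 = 0
n=21: ⌊(22·79)/558⌋ − ⌊(21·79)/558⌋ = ⌊1738/558⌋ − ⌊1659/558⌋ = 3 − 2 = 1
n=22: ⌊(23·79)/558⌋ − ⌊(22·79)/558⌋ = ⌊1817/558⌋ − ⌊1738/558⌋ = 3 − 3 = 0
n=23: ⌊(24·79)/558⌋ − ⌊(23·79)/558⌋ = ⌊1896/558⌋ − ⌊1817/558⌋ = 3 − 3 = 0
n=24: ⌊(25·79)/558⌋ − ⌊(24·79)/558⌋ = ⌊1975/558⌋ − ⌊1896/558⌋ = 3 − 3 = 0
n=25: ⌊(26·79)/558⌋ − ⌊(25·79)/558⌋ = ⌊2054/558⌋ − ⌊1975/558⌋ = 3 − 3 = 0
n=26: ⌊(27·79)/558⌋ − ⌊(26·79)/558⌋ = ⌊2133/558⌋ − ⌊2054/558⌋ = 3 − 3 = 0
n=27: ⌊(28·79)/558⌋ − ⌊(27·79)/558⌋ = ⌊2212/558⌋ − ⌊2133/558⌋ = 3 − 3 = 0
n=28: ⌊(29·79)/558⌋ − ⌊(28·79)/558⌋ = ⌊2291/558⌋ − ⌊2212/558⌋ = 4 − 3 = 1
n=29: ⌊(30·79)/558⌋ − ⌊(29·79)/558⌋ = ⌊2370/558⌋ − ⌊2291/558⌋ = 4 − 4 = 0

000000010000001000000100000010


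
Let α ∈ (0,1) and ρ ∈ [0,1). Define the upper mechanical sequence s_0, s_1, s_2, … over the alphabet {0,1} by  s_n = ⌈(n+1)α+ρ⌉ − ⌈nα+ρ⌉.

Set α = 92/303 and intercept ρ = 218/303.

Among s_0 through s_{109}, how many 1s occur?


34

#1s = Σ_{n=0}^{109} s_n = Σ_{n=0}^{109} (⌈(n+1)α+ρ⌉ − ⌈nα+ρ⌉)
the sum telescopes: every ⌈nα+ρ⌉ with 0 < n < 110 appears once with + and once with −, leaving ⌈110α+ρ⌉ − ⌈0·α+ρ⌉
110α + ρ = (110·92 + 218) / 303 = 10338/303
ρ = 218/303
⌈10338/303⌉ = 35,  ⌈218/303⌉ = 1
#1s = 35 − 1 = 34


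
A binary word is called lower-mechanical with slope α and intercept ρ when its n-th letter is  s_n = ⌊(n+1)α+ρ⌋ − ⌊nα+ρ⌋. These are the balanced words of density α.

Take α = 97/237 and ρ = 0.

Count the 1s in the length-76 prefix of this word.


31

#1s = Σ_{n=0}^{75} s_n = Σ_{n=0}^{75} (⌊(n+1)α+ρ⌋ − ⌊nα+ρ⌋)
the sum telescopes: every ⌊nα+ρ⌋ with 0 < n < 76 appears once with + and once with −, leaving ⌊76α+ρ⌋ − ⌊0·α+ρ⌋
76α + ρ = (76·97) / 237 = 7372/237
ρ = 0/237
⌊7372/237⌋ = 31,  ⌊0/237⌋ = 0
#1s = 31 − 0 = 31


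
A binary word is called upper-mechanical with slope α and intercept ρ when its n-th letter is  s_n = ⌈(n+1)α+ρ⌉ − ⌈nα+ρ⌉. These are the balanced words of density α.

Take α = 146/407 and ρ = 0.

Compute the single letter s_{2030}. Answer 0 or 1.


(n+1)α + ρ = (2031·146) / 407 = 296526/407
nα + ρ     = (2030·146) / 407 = 296380/407
⌈296526/407⌉ = 729,  ⌈296380/407⌉ = 729
s_{2030} = 729 − 729 = 0

0


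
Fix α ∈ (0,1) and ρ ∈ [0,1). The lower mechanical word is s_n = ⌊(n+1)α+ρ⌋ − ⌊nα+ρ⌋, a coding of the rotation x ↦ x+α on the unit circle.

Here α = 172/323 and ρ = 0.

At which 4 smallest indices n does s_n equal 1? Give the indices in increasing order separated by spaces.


n=0: ⌊172/323⌋−⌊0/323⌋ = 0−0 = 0
n=1: ⌊344/323⌋−⌊172/323⌋ = 1−0 = 1  ← one
n=2: ⌊516/323⌋−⌊344/323⌋ = 1−1 = 0
n=3: ⌊688/323⌋−⌊516/323⌋ = 2−1 = 1  ← one
n=4: ⌊860/323⌋−⌊688/323⌋ = 2−2 = 0
n=5: ⌊1032/323⌋−⌊860/323⌋ = 3−2 = 1  ← one
n=6: ⌊1204/323⌋−⌊1032/323⌋ = 3−3 = 0
n=7: ⌊1376/323⌋−⌊1204/323⌋ = 4−3 = 1  ← one
positions of the first 4 ones: 1 3 5 7

1 3 5 7


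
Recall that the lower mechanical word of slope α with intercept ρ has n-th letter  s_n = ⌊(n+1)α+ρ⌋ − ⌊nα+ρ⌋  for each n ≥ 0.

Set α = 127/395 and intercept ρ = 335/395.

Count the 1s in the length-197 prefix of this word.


64

#1s = Σ_{n=0}^{196} s_n = Σ_{n=0}^{196} (⌊(n+1)α+ρ⌋ − ⌊nα+ρ⌋)
the sum telescopes: every ⌊nα+ρ⌋ with 0 < n < 197 appears once with + and once with −, leaving ⌊197α+ρ⌋ − ⌊0·α+ρ⌋
197α + ρ = (197·127 + 335) / 395 = 25354/395
ρ = 335/395
⌊25354/395⌋ = 64,  ⌊335/395⌋ = 0
#1s = 64 − 0 = 64


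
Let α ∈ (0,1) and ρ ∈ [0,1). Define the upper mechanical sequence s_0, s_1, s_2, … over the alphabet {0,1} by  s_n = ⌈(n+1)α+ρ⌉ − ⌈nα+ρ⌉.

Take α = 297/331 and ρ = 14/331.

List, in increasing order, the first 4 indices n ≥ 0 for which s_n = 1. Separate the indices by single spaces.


n=0: ⌈311/331⌉−⌈14/331⌉ = 1−1 = 0
n=1: ⌈608/331⌉−⌈311/331⌉ = 2−1 = 1  ← one
n=2: ⌈905/331⌉−⌈608/331⌉ = 3−2 = 1  ← one
n=3: ⌈1202/331⌉−⌈905/331⌉ = 4−3 = 1  ← one
n=4: ⌈1499/331⌉−⌈1202/331⌉ = 5−4 = 1  ← one
positions of the first 4 ones: 1 2 3 4

1 2 3 4


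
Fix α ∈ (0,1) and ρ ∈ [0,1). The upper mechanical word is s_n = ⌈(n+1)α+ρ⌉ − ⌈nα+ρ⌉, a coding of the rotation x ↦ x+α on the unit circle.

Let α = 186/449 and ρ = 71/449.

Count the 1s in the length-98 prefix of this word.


#1s = Σ_{n=0}^{97} s_n = Σ_{n=0}^{97} (⌈(n+1)α+ρ⌉ − ⌈nα+ρ⌉)
the sum telescopes: every ⌈nα+ρ⌉ with 0 < n < 98 appears once with + and once with −, leaving ⌈98α+ρ⌉ − ⌈0·α+ρ⌉
98α + ρ = (98·186 + 71) / 449 = 18299/449
ρ = 71/449
⌈18299/449⌉ = 41,  ⌈71/449⌉ = 1
#1s = 41 − 1 = 40

40


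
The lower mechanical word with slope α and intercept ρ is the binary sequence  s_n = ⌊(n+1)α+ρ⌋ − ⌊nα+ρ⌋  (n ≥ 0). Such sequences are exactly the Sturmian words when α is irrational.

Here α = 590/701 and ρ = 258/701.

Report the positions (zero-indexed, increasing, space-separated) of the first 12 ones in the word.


0 1 3 4 5 6 7 9 10 11 12 13

n=0: ⌊848/701⌋−⌊258/701⌋ = 1−0 = 1  ← one
n=1: ⌊1438/701⌋−⌊848/701⌋ = 2−1 = 1  ← one
n=2: ⌊2028/701⌋−⌊1438/701⌋ = 2−2 = 0
n=3: ⌊2618/701⌋−⌊2028/701⌋ = 3−2 = 1  ← one
n=4: ⌊3208/701⌋−⌊2618/701⌋ = 4−3 = 1  ← one
n=5: ⌊3798/701⌋−⌊3208/701⌋ = 5−4 = 1  ← one
n=6: ⌊4388/701⌋−⌊3798/701⌋ = 6−5 = 1  ← one
n=7: ⌊4978/701⌋−⌊4388/701⌋ = 7−6 = 1  ← one
n=8: ⌊5568/701⌋−⌊4978/701⌋ = 7−7 = 0
n=9: ⌊6158/701⌋−⌊5568/701⌋ = 8−7 = 1  ← one
n=10: ⌊6748/701⌋−⌊6158/701⌋ = 9−8 = 1  ← one
n=11: ⌊7338/701⌋−⌊6748/701⌋ = 10−9 = 1  ← one
n=12: ⌊7928/701⌋−⌊7338/701⌋ = 11−10 = 1  ← one
n=13: ⌊8518/701⌋−⌊7928/701⌋ = 12−11 = 1  ← one
positions of the first 12 ones: 0 1 3 4 5 6 7 9 10 11 12 13


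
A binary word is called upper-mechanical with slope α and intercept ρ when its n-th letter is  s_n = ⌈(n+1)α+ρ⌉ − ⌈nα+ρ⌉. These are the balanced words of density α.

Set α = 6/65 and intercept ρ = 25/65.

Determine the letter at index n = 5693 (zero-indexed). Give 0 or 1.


(n+1)α + ρ = (5694·6 + 25) / 65 = 34189/65
nα + ρ     = (5693·6 + 25) / 65 = 34183/65
⌈34189/65⌉ = 526,  ⌈34183/65⌉ = 526
s_{5693} = 526 − 526 = 0

0


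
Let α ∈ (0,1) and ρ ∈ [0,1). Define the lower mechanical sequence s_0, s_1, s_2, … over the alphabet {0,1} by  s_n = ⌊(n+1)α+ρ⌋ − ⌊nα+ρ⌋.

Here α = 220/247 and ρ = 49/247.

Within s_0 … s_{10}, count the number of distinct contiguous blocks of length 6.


t_n = ⌊(n·220+49)/247⌋ for n = 0 … 11:
  n=0…9: ⌊49/247⌋=0 ⌊269/247⌋=1 ⌊489/247⌋=1 ⌊709/247⌋=2 ⌊929/247⌋=3 ⌊1149/247⌋=4 ⌊1369/247⌋=5 ⌊1589/247⌋=6 ⌊1809/247⌋=7 ⌊2029/247⌋=8
  n=10…11: ⌊2249/247⌋=9 ⌊2469/247⌋=9
s_n = t_(n+1) − t_n for n = 0 … 10 gives
prefix = 10111111110
slide a length-6 window over [0..5] … [5..10] (6 windows); first occurrence of each distinct factor:
  [  0..  5] 101111
  [  1..  6] 011111
  [  2..  7] 111111
  [  5.. 10] 111110
  (the other 2 windows repeat one of these)
distinct factors: {011111, 101111, 111110, 111111}
count = 4  (Sturmian bound for length 6 is 7)

4


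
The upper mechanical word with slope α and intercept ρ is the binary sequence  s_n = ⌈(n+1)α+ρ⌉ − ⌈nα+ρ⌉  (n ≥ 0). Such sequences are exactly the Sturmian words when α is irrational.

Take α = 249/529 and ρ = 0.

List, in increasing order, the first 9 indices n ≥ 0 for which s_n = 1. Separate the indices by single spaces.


n=0: ⌈249/529⌉−⌈0/529⌉ = 1−0 = 1  ← one
n=1: ⌈498/529⌉−⌈249/529⌉ = 1−1 = 0
n=2: ⌈747/529⌉−⌈498/529⌉ = 2−1 = 1  ← one
n=3: ⌈996/529⌉−⌈747/529⌉ = 2−2 = 0
n=4: ⌈1245/529⌉−⌈996/529⌉ = 3−2 = 1  ← one
n=5: ⌈1494/529⌉−⌈1245/529⌉ = 3−3 = 0
n=6: ⌈1743/529⌉−⌈1494/529⌉ = 4−3 = 1  ← one
n=7: ⌈1992/529⌉−⌈1743/529⌉ = 4−4 = 0
n=8: ⌈2241/529⌉−⌈1992/529⌉ = 5−4 = 1  ← one
n=9: ⌈2490/529⌉−⌈2241/529⌉ = 5−5 = 0
n=10: ⌈2739/529⌉−⌈2490/529⌉ = 6−5 = 1  ← one
n=11: ⌈2988/529⌉−⌈2739/529⌉ = 6−6 = 0
n=12: ⌈3237/529⌉−⌈2988/529⌉ = 7−6 = 1  ← one
n=13: ⌈3486/529⌉−⌈3237/529⌉ = 7−7 = 0
n=14: ⌈3735/529⌉−⌈3486/529⌉ = 8−7 = 1  ← one
n=15: ⌈3984/529⌉−⌈3735/529⌉ = 8−8 = 0
n=16: ⌈4233/529⌉−⌈3984/529⌉ = 9−8 = 1  ← one
positions of the first 9 ones: 0 2 4 6 8 10 12 14 16

0 2 4 6 8 10 12 14 16


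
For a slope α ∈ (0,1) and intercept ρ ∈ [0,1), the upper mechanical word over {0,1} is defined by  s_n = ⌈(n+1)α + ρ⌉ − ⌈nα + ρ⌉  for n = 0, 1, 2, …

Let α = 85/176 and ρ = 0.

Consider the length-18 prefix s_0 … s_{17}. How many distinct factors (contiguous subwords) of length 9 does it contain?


2

t_n = ⌈(n·85)/176⌉ for n = 0 … 18:
  n=0…9: ⌈0/176⌉=0 ⌈85/176⌉=1 ⌈170/176⌉=1 ⌈255/176⌉=2 ⌈340/176⌉=2 ⌈425/176⌉=3 ⌈510/176⌉=3 ⌈595/176⌉=4 ⌈680/176⌉=4 ⌈765/176⌉=5
  n=10…18: ⌈850/176⌉=5 ⌈935/176⌉=6 ⌈1020/176⌉=6 ⌈1105/176⌉=7 ⌈1190/176⌉=7 ⌈1275/176⌉=8 ⌈1360/176⌉=8 ⌈1445/176⌉=9 ⌈1530/176⌉=9
s_n = t_(n+1) − t_n for n = 0 … 17 gives
prefix = 101010101010101010
slide a length-9 window over [0..8] … [9..17] (10 windows); first occurrence of each distinct factor:
  [  0..  8] 101010101
  [  1..  9] 010101010
  (the other 8 windows repeat one of these)
distinct factors: {010101010, 101010101}
count = 2  (Sturmian bound for length 9 is 10)


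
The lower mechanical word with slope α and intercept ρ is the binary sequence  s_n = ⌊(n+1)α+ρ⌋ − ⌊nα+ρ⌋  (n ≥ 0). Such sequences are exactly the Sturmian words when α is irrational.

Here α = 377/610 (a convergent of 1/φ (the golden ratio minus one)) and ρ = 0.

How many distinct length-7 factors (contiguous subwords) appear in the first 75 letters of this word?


t_n = ⌊(n·377)/610⌋ for n = 0 … 75:
  n=0…9: ⌊0/610⌋=0 ⌊377/610⌋=0 ⌊754/610⌋=1 ⌊1131/610⌋=1 ⌊1508/610⌋=2 ⌊1885/610⌋=3 ⌊2262/610⌋=3 ⌊2639/610⌋=4 ⌊3016/610⌋=4 ⌊3393/610⌋=5
  n=10…19: ⌊3770/610⌋=6 ⌊4147/610⌋=6 ⌊4524/610⌋=7 ⌊4901/610⌋=8 ⌊5278/610⌋=8 ⌊5655/610⌋=9 ⌊6032/610⌋=9 ⌊6409/610⌋=10 ⌊6786/610⌋=11 ⌊7163/610⌋=11
  n=20…29: ⌊7540/610⌋=12 ⌊7917/610⌋=12 ⌊8294/610⌋=13 ⌊8671/610⌋=14 ⌊9048/610⌋=14 ⌊9425/610⌋=15 ⌊9802/610⌋=16 ⌊10179/610⌋=16 ⌊10556/610⌋=17 ⌊10933/610⌋=17
  n=30…39: ⌊11310/610⌋=18 ⌊11687/610⌋=19 ⌊12064/610⌋=19 ⌊12441/610⌋=20 ⌊12818/610⌋=21 ⌊13195/610⌋=21 ⌊13572/610⌋=22 ⌊13949/610⌋=22 ⌊14326/610⌋=23 ⌊14703/610⌋=24
  n=40…49: ⌊15080/610⌋=24 ⌊15457/610⌋=25 ⌊15834/610⌋=25 ⌊16211/610⌋=26 ⌊16588/610⌋=27 ⌊16965/610⌋=27 ⌊17342/610⌋=28 ⌊17719/610⌋=29 ⌊18096/610⌋=29 ⌊18473/610⌋=30
  n=50…59: ⌊18850/610⌋=30 ⌊19227/610⌋=31 ⌊19604/610⌋=32 ⌊19981/610⌋=32 ⌊20358/610⌋=33 ⌊20735/610⌋=33 ⌊21112/610⌋=34 ⌊21489/610⌋=35 ⌊21866/610⌋=35 ⌊22243/610⌋=36
  n=60…69: ⌊22620/610⌋=37 ⌊22997/610⌋=37 ⌊23374/610⌋=38 ⌊23751/610⌋=38 ⌊24128/610⌋=39 ⌊24505/610⌋=40 ⌊24882/610⌋=40 ⌊25259/610⌋=41 ⌊25636/610⌋=42 ⌊26013/610⌋=42
  n=70…75: ⌊26390/610⌋=43 ⌊26767/610⌋=43 ⌊27144/610⌋=44 ⌊27521/610⌋=45 ⌊27898/610⌋=45 ⌊28275/610⌋=46
s_n = t_(n+1) − t_n for n = 0 … 74 gives
prefix = 010110101101101011010110110101101101011010110110101101011011010110110101101
slide a length-7 window over [0..6] … [68..74] (69 windows); first occurrence of each distinct factor:
  [  0..  6] 0101101
  [  1..  7] 1011010
  [  2..  8] 0110101
  [  3..  9] 1101011
  [  4.. 10] 1010110
  [  6.. 12] 1011011
  [  7.. 13] 0110110
  [  8.. 14] 1101101
  (the other 61 windows repeat one of these)
distinct factors: {0101101, 0110101, 0110110, 1010110, 1011010, 1011011, 1101011, 1101101}
count = 8  (Sturmian bound for length 7 is 8)

8


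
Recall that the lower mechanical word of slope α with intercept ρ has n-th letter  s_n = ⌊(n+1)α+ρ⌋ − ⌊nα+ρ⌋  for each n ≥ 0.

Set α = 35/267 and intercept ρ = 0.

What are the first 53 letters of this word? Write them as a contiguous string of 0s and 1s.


00000001000000010000001000000010000000100000010000000

n=0: ⌊(1·35)/267⌋ − ⌊(0·35)/267⌋ = ⌊35/267⌋ − ⌊0/267⌋ = 0 − 0 = 0
n=1: ⌊(2·35)/267⌋ − ⌊(1·35)/267⌋ = ⌊70/267⌋ − ⌊35/267⌋ = 0 − 0 = 0
n=2: ⌊(3·35)/267⌋ − ⌊(2·35)/267⌋ = ⌊105/267⌋ − ⌊70/267⌋ = 0 − 0 = 0
n=3: ⌊(4·35)/267⌋ − ⌊(3·35)/267⌋ = ⌊140/267⌋ − ⌊105/267⌋ = 0 − 0 = 0
n=4: ⌊(5·35)/267⌋ − ⌊(4·35)/267⌋ = ⌊175/267⌋ − ⌊140/267⌋ = 0 − 0 = 0
n=5: ⌊(6·35)/267⌋ − ⌊(5·35)/267⌋ = ⌊210/267⌋ − ⌊175/267⌋ = 0 − 0 = 0
n=6: ⌊(7·35)/267⌋ − ⌊(6·35)/267⌋ = ⌊245/267⌋ − ⌊210/267⌋ = 0 − 0 = 0
n=7: ⌊(8·35)/267⌋ − ⌊(7·35)/267⌋ = ⌊280/267⌋ − ⌊245/267⌋ = 1 − 0 = 1
n=8: ⌊(9·35)/267⌋ − ⌊(8·35)/267⌋ = ⌊315/267⌋ − ⌊280/267⌋ = 1 − 1 = 0
n=9: ⌊(10·35)/267⌋ − ⌊(9·35)/267⌋ = ⌊350/267⌋ − ⌊315/267⌋ = 1 − 1 = 0
n=10: ⌊(11·35)/267⌋ − ⌊(10·35)/267⌋ = ⌊385/267⌋ − ⌊350/267⌋ = 1 − 1 = 0
n=11: ⌊(12·35)/267⌋ − ⌊(11·35)/267⌋ = ⌊420/267⌋ − ⌊385/267⌋ = 1 − 1 = 0
n=12: ⌊(13·35)/267⌋ − ⌊(12·35)/267⌋ = ⌊455/267⌋ − ⌊420/267⌋ = 1 − 1 = 0
n=13: ⌊(14·35)/267⌋ − ⌊(13·35)/267⌋ = ⌊490/267⌋ − ⌊455/267⌋ = 1 − 1 = 0
n=14: ⌊(15·35)/267⌋ − ⌊(14·35)/267⌋ = ⌊525/267⌋ − ⌊490/267⌋ = 1 − 1 = 0
n=15: ⌊(16·35)/267⌋ − ⌊(15·35)/267⌋ = ⌊560/267⌋ − ⌊525/267⌋ = 2 − 1 = 1
n=16: ⌊(17·35)/267⌋ − ⌊(16·35)/267⌋ = ⌊595/267⌋ − ⌊560/267⌋ = 2 − 2 = 0
n=17: ⌊(18·35)/267⌋ − ⌊(17·35)/267⌋ = ⌊630/267⌋ − ⌊595/267⌋ = 2 − 2 = 0
n=18: ⌊(19·35)/267⌋ − ⌊(18·35)/267⌋ = ⌊665/267⌋ − ⌊630/267⌋ = 2 − 2 = 0
n=19: ⌊(20·35)/267⌋ − ⌊(19·35)/267⌋ = ⌊700/267⌋ − ⌊665/267⌋ = 2 − 2 = 0
n=20: ⌊(21·35)/267⌋ − ⌊(20·35)/267⌋ = ⌊735/267⌋ − ⌊700/267⌋ = 2 − 2 = 0
n=21: ⌊(22·35)/267⌋ − ⌊(21·35)/267⌋ = ⌊770/267⌋ − ⌊735/267⌋ = 2 − 2 = 0
n=22: ⌊(23·35)/267⌋ − ⌊(22·35)/267⌋ = ⌊805/267⌋ − ⌊770/267⌋ = 3 − 2 = 1
n=23: ⌊(24·35)/267⌋ − ⌊(23·35)/267⌋ = ⌊840/267⌋ − ⌊805/267⌋ = 3 − 3 = 0
n=24: ⌊(25·35)/267⌋ − ⌊(24·35)/267⌋ = ⌊875/267⌋ − ⌊840/267⌋ = 3 − 3 = 0
n=25: ⌊(26·35)/267⌋ − ⌊(25·35)/267⌋ = ⌊910/267⌋ − ⌊875/267⌋ = 3 − 3 = 0
n=26: ⌊(27·35)/267⌋ − ⌊(26·35)/267⌋ = ⌊945/267⌋ − ⌊910/267⌋ = 3 − 3 = 0
n=27: ⌊(28·35)/267⌋ − ⌊(27·35)/267⌋ = ⌊980/267⌋ − ⌊945/267⌋ = 3 − 3 = 0
n=28: ⌊(29·35)/267⌋ − ⌊(28·35)/267⌋ = ⌊1015/267⌋ − ⌊980/267⌋ = 3 − 3 = 0
n=29: ⌊(30·35)/267⌋ − ⌊(29·35)/267⌋ = ⌊1050/267⌋ − ⌊1015/267⌋ = 3 − 3 = 0
n=30: ⌊(31·35)/267⌋ − ⌊(30·35)/267⌋ = ⌊1085/267⌋ − ⌊1050/267⌋ = 4 − 3 = 1
n=31: ⌊(32·35)/267⌋ − ⌊(31·35)/267⌋ = ⌊1120/267⌋ − ⌊1085/267⌋ = 4 − 4 = 0
n=32: ⌊(33·35)/267⌋ − ⌊(32·35)/267⌋ = ⌊1155/267⌋ − ⌊1120/267⌋ = 4 − 4 = 0
n=33: ⌊(34·35)/267⌋ − ⌊(33·35)/267⌋ = ⌊1190/267⌋ − ⌊1155/267⌋ = 4 − 4 = 0
n=34: ⌊(35·35)/267⌋ − ⌊(34·35)/267⌋ = ⌊1225/267⌋ − ⌊1190/267⌋ = 4 − 4 = 0
n=35: ⌊(36·35)/267⌋ − ⌊(35·35)/267⌋ = ⌊1260/267⌋ − ⌊1225/267⌋ = 4 − 4 = 0
n=36: ⌊(37·35)/267⌋ − ⌊(36·35)/267⌋ = ⌊1295/267⌋ − ⌊1260/267⌋ = 4 − 4 = 0
n=37: ⌊(38·35)/267⌋ − ⌊(37·35)/267⌋ = ⌊1330/267⌋ − ⌊1295/267⌋ = 4 − 4 = 0
n=38: ⌊(39·35)/267⌋ − ⌊(38·35)/267⌋ = ⌊1365/267⌋ − ⌊1330/267⌋ = 5 − 4 = 1
n=39: ⌊(40·35)/267⌋ − ⌊(39·35)/267⌋ = ⌊1400/267⌋ − ⌊1365/267⌋ = 5 − 5 = 0
n=40: ⌊(41·35)/267⌋ − ⌊(40·35)/267⌋ = ⌊1435/267⌋ − ⌊1400/267⌋ = 5 − 5 = 0
n=41: ⌊(42·35)/267⌋ − ⌊(41·35)/267⌋ = ⌊1470/267⌋ − ⌊1435/267⌋ = 5 − 5 = 0
n=42: ⌊(43·35)/267⌋ − ⌊(42·35)/267⌋ = ⌊1505/267⌋ − ⌊1470/267⌋ = 5 − 5 = 0
n=43: ⌊(44·35)/267⌋ − ⌊(43·35)/267⌋ = ⌊1540/267⌋ − ⌊1505/267⌋ = 5 − 5 = 0
n=44: ⌊(45·35)/267⌋ − ⌊(44·35)/267⌋ = ⌊1575/267⌋ − ⌊1540/267⌋ = 5 − 5 = 0
n=45: ⌊(46·35)/267⌋ − ⌊(45·35)/267⌋ = ⌊1610/267⌋ − ⌊1575/267⌋ = 6 − 5 = 1
n=46: ⌊(47·35)/267⌋ − ⌊(46·35)/267⌋ = ⌊1645/267⌋ − ⌊1610/267⌋ = 6 − 6 = 0
n=47: ⌊(48·35)/267⌋ − ⌊(47·35)/267⌋ = ⌊1680/267⌋ − ⌊1645/267⌋ = 6 − 6 = 0
n=48: ⌊(49·35)/267⌋ − ⌊(48·35)/267⌋ = ⌊1715/267⌋ − ⌊1680/267⌋ = 6 − 6 = 0
n=49: ⌊(50·35)/267⌋ − ⌊(49·35)/267⌋ = ⌊1750/267⌋ − ⌊1715/267⌋ = 6 − 6 = 0
n=50: ⌊(51·35)/267⌋ − ⌊(50·35)/267⌋ = ⌊1785/267⌋ − ⌊1750/267⌋ = 6 − 6 = 0
n=51: ⌊(52·35)/267⌋ − ⌊(51·35)/267⌋ = ⌊1820/267⌋ − ⌊1785/267⌋ = 6 − 6 = 0
n=52: ⌊(53·35)/267⌋ − ⌊(52·35)/267⌋ = ⌊1855/267⌋ − ⌊1820/267⌋ = 6 − 6 = 0
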